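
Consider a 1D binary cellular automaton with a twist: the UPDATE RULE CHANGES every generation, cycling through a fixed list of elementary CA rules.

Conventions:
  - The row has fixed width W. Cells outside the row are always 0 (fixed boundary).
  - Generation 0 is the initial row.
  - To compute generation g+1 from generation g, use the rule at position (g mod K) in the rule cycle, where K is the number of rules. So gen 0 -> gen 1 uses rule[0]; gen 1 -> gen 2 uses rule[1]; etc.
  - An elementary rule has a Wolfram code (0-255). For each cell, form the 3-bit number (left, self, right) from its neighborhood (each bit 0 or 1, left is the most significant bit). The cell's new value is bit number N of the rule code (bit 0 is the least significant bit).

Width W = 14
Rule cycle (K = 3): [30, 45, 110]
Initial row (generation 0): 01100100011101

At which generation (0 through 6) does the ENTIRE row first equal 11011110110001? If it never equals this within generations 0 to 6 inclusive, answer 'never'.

Gen 0: 01100100011101
Gen 1 (rule 30): 11011110110001
Gen 2 (rule 45): 10110001100101
Gen 3 (rule 110): 11110011101111
Gen 4 (rule 30): 10001110001000
Gen 5 (rule 45): 10101000101011
Gen 6 (rule 110): 11111001111111

Answer: 1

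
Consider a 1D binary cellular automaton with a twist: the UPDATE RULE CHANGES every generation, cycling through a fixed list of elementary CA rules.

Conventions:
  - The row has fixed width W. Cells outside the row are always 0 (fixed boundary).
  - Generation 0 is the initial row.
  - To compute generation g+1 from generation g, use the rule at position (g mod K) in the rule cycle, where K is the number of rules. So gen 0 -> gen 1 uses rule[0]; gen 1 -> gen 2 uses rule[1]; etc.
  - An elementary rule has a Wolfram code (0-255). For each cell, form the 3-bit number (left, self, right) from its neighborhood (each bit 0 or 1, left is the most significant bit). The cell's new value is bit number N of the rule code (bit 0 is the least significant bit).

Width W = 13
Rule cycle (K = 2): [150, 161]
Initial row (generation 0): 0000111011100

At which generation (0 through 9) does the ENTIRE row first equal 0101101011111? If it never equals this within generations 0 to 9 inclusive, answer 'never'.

Answer: never

Derivation:
Gen 0: 0000111011100
Gen 1 (rule 150): 0001010001010
Gen 2 (rule 161): 1100100100100
Gen 3 (rule 150): 0011111111110
Gen 4 (rule 161): 1001111111100
Gen 5 (rule 150): 1110111111010
Gen 6 (rule 161): 0101011110100
Gen 7 (rule 150): 1101001100110
Gen 8 (rule 161): 0010000000000
Gen 9 (rule 150): 0111000000000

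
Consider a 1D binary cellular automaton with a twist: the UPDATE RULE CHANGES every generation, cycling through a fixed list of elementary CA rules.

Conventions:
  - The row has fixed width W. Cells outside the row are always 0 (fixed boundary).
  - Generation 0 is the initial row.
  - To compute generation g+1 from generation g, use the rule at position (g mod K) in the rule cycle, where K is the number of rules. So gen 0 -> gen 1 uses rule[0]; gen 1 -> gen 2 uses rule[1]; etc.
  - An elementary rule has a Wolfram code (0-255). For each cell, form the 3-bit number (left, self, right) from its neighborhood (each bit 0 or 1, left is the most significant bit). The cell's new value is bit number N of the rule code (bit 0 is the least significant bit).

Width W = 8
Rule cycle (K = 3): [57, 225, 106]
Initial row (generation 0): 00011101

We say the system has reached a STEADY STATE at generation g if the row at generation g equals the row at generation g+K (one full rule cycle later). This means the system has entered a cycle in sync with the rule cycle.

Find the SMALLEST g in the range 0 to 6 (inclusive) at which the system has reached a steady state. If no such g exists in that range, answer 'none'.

Answer: none

Derivation:
Gen 0: 00011101
Gen 1 (rule 57): 11010010
Gen 2 (rule 225): 01100000
Gen 3 (rule 106): 11100000
Gen 4 (rule 57): 10011111
Gen 5 (rule 225): 00001111
Gen 6 (rule 106): 00011001
Gen 7 (rule 57): 11010100
Gen 8 (rule 225): 01101001
Gen 9 (rule 106): 11110010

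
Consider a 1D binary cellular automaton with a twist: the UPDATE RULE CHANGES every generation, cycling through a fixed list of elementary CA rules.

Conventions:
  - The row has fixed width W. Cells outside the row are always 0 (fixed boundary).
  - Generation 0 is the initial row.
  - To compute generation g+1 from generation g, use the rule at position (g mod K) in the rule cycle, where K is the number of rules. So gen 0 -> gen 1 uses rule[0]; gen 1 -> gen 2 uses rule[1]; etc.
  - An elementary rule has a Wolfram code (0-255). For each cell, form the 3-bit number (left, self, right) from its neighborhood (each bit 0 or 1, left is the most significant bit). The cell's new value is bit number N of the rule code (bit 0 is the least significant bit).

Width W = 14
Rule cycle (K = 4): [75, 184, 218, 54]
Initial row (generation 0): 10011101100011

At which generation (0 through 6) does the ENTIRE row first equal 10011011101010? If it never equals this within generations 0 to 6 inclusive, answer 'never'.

Answer: never

Derivation:
Gen 0: 10011101100011
Gen 1 (rule 75): 00110101101111
Gen 2 (rule 184): 00101011011110
Gen 3 (rule 218): 01000011011111
Gen 4 (rule 54): 11100100100000
Gen 5 (rule 75): 10101001001111
Gen 6 (rule 184): 01010100101110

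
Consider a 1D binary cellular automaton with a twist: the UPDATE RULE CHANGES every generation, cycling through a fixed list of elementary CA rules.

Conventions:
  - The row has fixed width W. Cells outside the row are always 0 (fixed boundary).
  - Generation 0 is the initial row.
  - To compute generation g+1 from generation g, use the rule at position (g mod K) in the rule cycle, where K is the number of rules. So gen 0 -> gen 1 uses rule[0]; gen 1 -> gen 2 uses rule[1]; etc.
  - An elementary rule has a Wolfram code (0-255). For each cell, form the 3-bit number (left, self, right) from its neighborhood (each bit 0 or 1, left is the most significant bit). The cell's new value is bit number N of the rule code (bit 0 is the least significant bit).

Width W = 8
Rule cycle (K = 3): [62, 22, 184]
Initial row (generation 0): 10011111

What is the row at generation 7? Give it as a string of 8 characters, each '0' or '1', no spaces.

Gen 0: 10011111
Gen 1 (rule 62): 11110000
Gen 2 (rule 22): 00001000
Gen 3 (rule 184): 00000100
Gen 4 (rule 62): 00001110
Gen 5 (rule 22): 00010001
Gen 6 (rule 184): 00001000
Gen 7 (rule 62): 00011100

Answer: 00011100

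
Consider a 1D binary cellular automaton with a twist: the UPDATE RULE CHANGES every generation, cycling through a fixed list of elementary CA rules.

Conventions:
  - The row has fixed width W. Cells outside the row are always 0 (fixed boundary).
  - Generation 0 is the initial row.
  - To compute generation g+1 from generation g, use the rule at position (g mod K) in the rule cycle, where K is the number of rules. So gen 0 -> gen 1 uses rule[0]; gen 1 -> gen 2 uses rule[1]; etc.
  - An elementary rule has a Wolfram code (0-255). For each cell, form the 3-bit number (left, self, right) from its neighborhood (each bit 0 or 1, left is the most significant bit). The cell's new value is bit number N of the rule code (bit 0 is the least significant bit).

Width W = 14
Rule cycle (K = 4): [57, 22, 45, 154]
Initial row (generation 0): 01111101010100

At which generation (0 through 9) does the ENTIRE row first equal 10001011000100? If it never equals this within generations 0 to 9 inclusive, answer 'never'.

Answer: never

Derivation:
Gen 0: 01111101010100
Gen 1 (rule 57): 01000010101011
Gen 2 (rule 22): 11100110101000
Gen 3 (rule 45): 10000101111011
Gen 4 (rule 154): 01001001110010
Gen 5 (rule 57): 00100101001001
Gen 6 (rule 22): 01111101111111
Gen 7 (rule 45): 01000011000000
Gen 8 (rule 154): 10100110100000
Gen 9 (rule 57): 01010101011111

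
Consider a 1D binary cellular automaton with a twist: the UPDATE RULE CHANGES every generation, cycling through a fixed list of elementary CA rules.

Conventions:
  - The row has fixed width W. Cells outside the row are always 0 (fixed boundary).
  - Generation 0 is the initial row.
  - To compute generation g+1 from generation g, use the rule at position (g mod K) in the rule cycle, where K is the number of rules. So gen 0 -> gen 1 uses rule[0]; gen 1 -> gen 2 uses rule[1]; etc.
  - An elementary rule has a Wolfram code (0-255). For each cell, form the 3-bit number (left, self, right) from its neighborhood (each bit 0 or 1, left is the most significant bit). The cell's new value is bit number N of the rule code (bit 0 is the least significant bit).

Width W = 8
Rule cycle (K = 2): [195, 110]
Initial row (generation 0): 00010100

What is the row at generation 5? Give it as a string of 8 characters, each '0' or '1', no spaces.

Gen 0: 00010100
Gen 1 (rule 195): 11100001
Gen 2 (rule 110): 10100011
Gen 3 (rule 195): 00001101
Gen 4 (rule 110): 00011111
Gen 5 (rule 195): 11101111

Answer: 11101111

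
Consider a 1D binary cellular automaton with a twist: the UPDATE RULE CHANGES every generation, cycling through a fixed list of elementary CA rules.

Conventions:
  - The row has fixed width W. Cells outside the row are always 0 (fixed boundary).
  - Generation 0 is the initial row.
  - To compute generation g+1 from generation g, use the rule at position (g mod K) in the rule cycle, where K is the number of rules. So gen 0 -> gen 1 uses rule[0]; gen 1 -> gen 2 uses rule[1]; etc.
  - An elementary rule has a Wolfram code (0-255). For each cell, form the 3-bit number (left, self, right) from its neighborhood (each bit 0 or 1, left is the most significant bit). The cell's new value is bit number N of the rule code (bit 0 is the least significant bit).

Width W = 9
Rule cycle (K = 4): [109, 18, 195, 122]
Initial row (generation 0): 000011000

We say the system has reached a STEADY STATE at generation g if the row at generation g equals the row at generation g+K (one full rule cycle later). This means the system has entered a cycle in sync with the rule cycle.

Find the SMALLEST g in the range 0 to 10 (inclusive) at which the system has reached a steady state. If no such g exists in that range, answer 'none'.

Gen 0: 000011000
Gen 1 (rule 109): 111011011
Gen 2 (rule 18): 000000000
Gen 3 (rule 195): 111111111
Gen 4 (rule 122): 100000001
Gen 5 (rule 109): 101111101
Gen 6 (rule 18): 000000000
Gen 7 (rule 195): 111111111
Gen 8 (rule 122): 100000001
Gen 9 (rule 109): 101111101
Gen 10 (rule 18): 000000000
Gen 11 (rule 195): 111111111
Gen 12 (rule 122): 100000001
Gen 13 (rule 109): 101111101
Gen 14 (rule 18): 000000000

Answer: 2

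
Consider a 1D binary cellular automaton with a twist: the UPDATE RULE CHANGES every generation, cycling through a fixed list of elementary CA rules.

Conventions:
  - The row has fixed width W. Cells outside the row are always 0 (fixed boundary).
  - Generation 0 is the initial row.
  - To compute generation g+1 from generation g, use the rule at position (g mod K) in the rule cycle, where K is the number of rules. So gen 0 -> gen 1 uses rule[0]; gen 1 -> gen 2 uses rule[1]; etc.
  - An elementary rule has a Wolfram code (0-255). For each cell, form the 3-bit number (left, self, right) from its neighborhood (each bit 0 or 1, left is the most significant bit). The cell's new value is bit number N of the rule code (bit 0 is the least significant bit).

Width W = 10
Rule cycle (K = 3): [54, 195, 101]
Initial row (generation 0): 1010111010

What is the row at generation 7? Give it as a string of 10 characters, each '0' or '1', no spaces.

Answer: 1111111000

Derivation:
Gen 0: 1010111010
Gen 1 (rule 54): 1111000111
Gen 2 (rule 195): 0111011011
Gen 3 (rule 101): 0001101101
Gen 4 (rule 54): 0010010011
Gen 5 (rule 195): 1100100101
Gen 6 (rule 101): 0100100111
Gen 7 (rule 54): 1111111000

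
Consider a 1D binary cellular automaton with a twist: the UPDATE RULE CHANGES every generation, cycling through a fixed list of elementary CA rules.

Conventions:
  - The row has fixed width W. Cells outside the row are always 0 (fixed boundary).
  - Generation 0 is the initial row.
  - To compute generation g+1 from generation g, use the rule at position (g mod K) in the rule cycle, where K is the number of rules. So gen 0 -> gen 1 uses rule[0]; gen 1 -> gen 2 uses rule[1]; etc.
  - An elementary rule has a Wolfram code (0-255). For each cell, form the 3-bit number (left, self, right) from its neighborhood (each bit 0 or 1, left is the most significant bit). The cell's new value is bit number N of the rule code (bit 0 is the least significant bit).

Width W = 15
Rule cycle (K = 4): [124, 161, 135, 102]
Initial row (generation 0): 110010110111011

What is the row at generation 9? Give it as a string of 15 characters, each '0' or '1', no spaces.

Answer: 001111000111110

Derivation:
Gen 0: 110010110111011
Gen 1 (rule 124): 111011111101111
Gen 2 (rule 161): 010101111010110
Gen 3 (rule 135): 110100110010000
Gen 4 (rule 102): 011101010110000
Gen 5 (rule 124): 010111111111000
Gen 6 (rule 161): 001011111110011
Gen 7 (rule 135): 111001111100100
Gen 8 (rule 102): 001010000101100
Gen 9 (rule 124): 001111000111110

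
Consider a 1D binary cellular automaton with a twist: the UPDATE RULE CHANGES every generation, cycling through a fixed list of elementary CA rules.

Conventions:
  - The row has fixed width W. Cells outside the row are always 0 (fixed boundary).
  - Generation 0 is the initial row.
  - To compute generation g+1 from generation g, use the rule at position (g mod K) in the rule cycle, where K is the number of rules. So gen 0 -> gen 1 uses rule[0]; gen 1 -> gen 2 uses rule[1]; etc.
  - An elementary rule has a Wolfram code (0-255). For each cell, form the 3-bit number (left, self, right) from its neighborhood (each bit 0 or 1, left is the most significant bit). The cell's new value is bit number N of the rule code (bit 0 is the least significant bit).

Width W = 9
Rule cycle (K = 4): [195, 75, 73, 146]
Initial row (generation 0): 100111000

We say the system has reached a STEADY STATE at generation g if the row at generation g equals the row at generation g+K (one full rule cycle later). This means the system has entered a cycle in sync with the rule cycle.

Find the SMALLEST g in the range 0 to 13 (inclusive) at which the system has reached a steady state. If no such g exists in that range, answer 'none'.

Gen 0: 100111000
Gen 1 (rule 195): 001011011
Gen 2 (rule 75): 110011011
Gen 3 (rule 73): 110011011
Gen 4 (rule 146): 001100000
Gen 5 (rule 195): 110101111
Gen 6 (rule 75): 110001001
Gen 7 (rule 73): 110100000
Gen 8 (rule 146): 000010000
Gen 9 (rule 195): 111100111
Gen 10 (rule 75): 100101101
Gen 11 (rule 73): 000001100
Gen 12 (rule 146): 000010010
Gen 13 (rule 195): 111100100
Gen 14 (rule 75): 100101001
Gen 15 (rule 73): 000000000
Gen 16 (rule 146): 000000000
Gen 17 (rule 195): 111111111

Answer: none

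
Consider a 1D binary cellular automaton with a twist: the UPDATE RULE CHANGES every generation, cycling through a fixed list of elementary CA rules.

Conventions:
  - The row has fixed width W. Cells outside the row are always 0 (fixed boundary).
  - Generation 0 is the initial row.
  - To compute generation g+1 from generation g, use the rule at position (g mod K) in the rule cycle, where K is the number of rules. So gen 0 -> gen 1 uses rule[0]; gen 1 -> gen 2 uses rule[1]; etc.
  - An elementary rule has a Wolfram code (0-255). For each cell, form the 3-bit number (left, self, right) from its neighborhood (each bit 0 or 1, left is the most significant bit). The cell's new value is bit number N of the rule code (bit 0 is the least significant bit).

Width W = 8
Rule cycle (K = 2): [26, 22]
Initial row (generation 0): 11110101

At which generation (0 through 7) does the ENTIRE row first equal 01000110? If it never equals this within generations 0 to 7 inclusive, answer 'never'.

Answer: never

Derivation:
Gen 0: 11110101
Gen 1 (rule 26): 10000000
Gen 2 (rule 22): 11000000
Gen 3 (rule 26): 10100000
Gen 4 (rule 22): 10110000
Gen 5 (rule 26): 00101000
Gen 6 (rule 22): 01101100
Gen 7 (rule 26): 11001010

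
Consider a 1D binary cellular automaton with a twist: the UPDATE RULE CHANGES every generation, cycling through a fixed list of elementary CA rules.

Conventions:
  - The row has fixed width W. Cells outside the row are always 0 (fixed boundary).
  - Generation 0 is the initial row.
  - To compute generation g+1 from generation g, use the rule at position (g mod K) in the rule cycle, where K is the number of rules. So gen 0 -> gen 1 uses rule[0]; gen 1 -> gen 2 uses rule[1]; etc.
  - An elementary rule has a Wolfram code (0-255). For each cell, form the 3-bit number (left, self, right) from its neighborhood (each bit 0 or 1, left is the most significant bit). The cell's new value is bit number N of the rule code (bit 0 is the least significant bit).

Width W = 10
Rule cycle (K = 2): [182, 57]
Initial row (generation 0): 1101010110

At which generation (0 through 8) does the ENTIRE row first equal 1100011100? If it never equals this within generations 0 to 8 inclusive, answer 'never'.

Gen 0: 1101010110
Gen 1 (rule 182): 0011111001
Gen 2 (rule 57): 1010000100
Gen 3 (rule 182): 1111001110
Gen 4 (rule 57): 1000101001
Gen 5 (rule 182): 1101111111
Gen 6 (rule 57): 1011000000
Gen 7 (rule 182): 1100100000
Gen 8 (rule 57): 1010011111

Answer: never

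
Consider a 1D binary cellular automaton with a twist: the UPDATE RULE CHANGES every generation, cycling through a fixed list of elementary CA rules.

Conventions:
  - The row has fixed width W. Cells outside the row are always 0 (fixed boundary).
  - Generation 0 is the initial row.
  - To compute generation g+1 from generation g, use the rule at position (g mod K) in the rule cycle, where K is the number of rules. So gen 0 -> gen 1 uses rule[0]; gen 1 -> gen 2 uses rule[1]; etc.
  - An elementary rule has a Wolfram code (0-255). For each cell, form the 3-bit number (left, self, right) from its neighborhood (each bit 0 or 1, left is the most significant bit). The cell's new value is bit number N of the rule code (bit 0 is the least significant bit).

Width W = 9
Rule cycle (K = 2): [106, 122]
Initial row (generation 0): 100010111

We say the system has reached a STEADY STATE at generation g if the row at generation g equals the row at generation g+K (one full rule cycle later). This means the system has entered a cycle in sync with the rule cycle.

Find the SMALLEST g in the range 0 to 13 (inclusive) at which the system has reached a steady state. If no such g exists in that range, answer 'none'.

Answer: none

Derivation:
Gen 0: 100010111
Gen 1 (rule 106): 000101101
Gen 2 (rule 122): 001011110
Gen 3 (rule 106): 010110010
Gen 4 (rule 122): 101111101
Gen 5 (rule 106): 011000110
Gen 6 (rule 122): 111101111
Gen 7 (rule 106): 100111001
Gen 8 (rule 122): 011101110
Gen 9 (rule 106): 110111010
Gen 10 (rule 122): 111101101
Gen 11 (rule 106): 100111110
Gen 12 (rule 122): 011100011
Gen 13 (rule 106): 110100111
Gen 14 (rule 122): 111011101
Gen 15 (rule 106): 101110110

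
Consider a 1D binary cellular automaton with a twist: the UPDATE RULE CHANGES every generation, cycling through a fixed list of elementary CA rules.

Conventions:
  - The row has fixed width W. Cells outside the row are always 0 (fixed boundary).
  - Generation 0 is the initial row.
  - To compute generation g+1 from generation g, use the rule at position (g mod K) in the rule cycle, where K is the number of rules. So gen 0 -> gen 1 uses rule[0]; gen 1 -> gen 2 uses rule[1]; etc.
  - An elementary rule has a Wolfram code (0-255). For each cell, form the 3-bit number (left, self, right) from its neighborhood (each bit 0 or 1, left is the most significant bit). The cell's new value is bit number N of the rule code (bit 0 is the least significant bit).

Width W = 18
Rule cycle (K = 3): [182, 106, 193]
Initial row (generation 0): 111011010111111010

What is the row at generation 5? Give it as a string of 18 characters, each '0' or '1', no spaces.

Answer: 000011001010100100

Derivation:
Gen 0: 111011010111111010
Gen 1 (rule 182): 010100111011110111
Gen 2 (rule 106): 101001101110011101
Gen 3 (rule 193): 000000100110001100
Gen 4 (rule 182): 000001111001010010
Gen 5 (rule 106): 000011001010100100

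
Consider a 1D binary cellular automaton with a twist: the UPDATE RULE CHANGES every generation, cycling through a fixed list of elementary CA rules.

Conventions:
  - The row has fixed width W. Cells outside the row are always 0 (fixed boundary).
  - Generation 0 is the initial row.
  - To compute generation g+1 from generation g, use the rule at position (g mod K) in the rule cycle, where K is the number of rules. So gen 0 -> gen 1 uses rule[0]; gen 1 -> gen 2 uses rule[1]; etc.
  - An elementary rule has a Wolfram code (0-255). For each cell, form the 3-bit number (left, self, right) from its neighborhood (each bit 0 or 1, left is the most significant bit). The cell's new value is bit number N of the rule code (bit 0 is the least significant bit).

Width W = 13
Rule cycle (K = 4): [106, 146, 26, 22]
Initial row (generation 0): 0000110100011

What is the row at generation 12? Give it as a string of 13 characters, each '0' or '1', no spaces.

Gen 0: 0000110100011
Gen 1 (rule 106): 0001111000111
Gen 2 (rule 146): 0010110101010
Gen 3 (rule 26): 0100100000001
Gen 4 (rule 22): 1111110000011
Gen 5 (rule 106): 1000010000111
Gen 6 (rule 146): 0100101001010
Gen 7 (rule 26): 1011000110001
Gen 8 (rule 22): 1000101001011
Gen 9 (rule 106): 0001010010111
Gen 10 (rule 146): 0010001100010
Gen 11 (rule 26): 0101011010101
Gen 12 (rule 22): 1101000010101

Answer: 1101000010101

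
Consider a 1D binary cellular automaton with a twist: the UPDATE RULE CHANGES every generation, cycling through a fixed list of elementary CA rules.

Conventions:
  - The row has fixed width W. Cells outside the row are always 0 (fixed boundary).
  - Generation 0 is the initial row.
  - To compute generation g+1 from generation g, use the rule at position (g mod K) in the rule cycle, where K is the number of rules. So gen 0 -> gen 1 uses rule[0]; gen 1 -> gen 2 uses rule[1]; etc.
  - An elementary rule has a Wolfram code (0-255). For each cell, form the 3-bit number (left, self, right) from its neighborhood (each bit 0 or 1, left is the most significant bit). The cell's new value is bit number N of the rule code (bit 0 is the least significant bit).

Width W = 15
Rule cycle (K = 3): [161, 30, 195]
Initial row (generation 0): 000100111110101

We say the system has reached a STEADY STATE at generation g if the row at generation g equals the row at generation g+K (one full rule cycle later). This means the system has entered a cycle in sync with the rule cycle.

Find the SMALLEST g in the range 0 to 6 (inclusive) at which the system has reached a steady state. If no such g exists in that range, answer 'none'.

Answer: none

Derivation:
Gen 0: 000100111110101
Gen 1 (rule 161): 110000011101010
Gen 2 (rule 30): 101000110001011
Gen 3 (rule 195): 000011010110001
Gen 4 (rule 161): 111000101000100
Gen 5 (rule 30): 100101101101110
Gen 6 (rule 195): 001000100100110
Gen 7 (rule 161): 100010000000000
Gen 8 (rule 30): 110111000000000
Gen 9 (rule 195): 010011011111111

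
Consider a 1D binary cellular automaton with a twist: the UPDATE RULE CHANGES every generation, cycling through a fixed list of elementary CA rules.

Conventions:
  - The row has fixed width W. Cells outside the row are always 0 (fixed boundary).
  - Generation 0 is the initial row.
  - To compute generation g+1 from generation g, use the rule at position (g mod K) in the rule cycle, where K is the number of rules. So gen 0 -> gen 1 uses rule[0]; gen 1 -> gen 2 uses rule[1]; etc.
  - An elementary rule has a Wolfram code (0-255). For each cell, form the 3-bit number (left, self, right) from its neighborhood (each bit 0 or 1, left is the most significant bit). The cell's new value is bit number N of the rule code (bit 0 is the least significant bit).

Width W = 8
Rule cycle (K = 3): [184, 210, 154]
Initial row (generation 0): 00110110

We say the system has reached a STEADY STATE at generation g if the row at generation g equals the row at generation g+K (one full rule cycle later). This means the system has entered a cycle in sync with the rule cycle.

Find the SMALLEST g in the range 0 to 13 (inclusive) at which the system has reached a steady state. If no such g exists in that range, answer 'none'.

Gen 0: 00110110
Gen 1 (rule 184): 00101101
Gen 2 (rule 210): 01000100
Gen 3 (rule 154): 10101010
Gen 4 (rule 184): 01010101
Gen 5 (rule 210): 10000000
Gen 6 (rule 154): 01000000
Gen 7 (rule 184): 00100000
Gen 8 (rule 210): 01010000
Gen 9 (rule 154): 10001000
Gen 10 (rule 184): 01000100
Gen 11 (rule 210): 10101010
Gen 12 (rule 154): 00000001
Gen 13 (rule 184): 00000000
Gen 14 (rule 210): 00000000
Gen 15 (rule 154): 00000000
Gen 16 (rule 184): 00000000

Answer: 13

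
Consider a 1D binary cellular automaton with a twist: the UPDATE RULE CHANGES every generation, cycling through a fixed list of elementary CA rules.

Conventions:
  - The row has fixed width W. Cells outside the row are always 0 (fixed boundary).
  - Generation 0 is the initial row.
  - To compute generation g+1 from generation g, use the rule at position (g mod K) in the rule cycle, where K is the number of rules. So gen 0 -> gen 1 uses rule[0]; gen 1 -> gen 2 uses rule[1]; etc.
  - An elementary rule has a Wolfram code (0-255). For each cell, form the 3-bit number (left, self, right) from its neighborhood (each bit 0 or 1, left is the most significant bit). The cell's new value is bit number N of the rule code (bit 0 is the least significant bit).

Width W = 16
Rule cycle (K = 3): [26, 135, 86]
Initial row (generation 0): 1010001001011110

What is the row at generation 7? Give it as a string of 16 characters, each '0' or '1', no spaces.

Gen 0: 1010001001011110
Gen 1 (rule 26): 0001010110010001
Gen 2 (rule 135): 1111010000110111
Gen 3 (rule 86): 0001011001010001
Gen 4 (rule 26): 0010010110001010
Gen 5 (rule 135): 1110110000111010
Gen 6 (rule 86): 0010011001001011
Gen 7 (rule 26): 0101110110110010

Answer: 0101110110110010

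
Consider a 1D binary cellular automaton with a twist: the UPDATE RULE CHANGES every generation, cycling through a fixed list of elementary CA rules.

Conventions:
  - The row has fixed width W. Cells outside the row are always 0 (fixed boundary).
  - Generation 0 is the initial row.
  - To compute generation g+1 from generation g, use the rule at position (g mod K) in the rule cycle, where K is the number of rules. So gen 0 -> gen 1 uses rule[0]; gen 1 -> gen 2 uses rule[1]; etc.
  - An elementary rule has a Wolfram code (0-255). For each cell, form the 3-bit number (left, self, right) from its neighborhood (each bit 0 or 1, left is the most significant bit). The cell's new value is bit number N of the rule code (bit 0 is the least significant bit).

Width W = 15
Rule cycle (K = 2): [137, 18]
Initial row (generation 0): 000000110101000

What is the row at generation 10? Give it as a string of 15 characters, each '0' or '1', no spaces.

Gen 0: 000000110101000
Gen 1 (rule 137): 111110100000011
Gen 2 (rule 18): 000000010000100
Gen 3 (rule 137): 111111000110001
Gen 4 (rule 18): 000000101001010
Gen 5 (rule 137): 111110000000000
Gen 6 (rule 18): 000001000000000
Gen 7 (rule 137): 111100011111111
Gen 8 (rule 18): 000010100000000
Gen 9 (rule 137): 111000001111111
Gen 10 (rule 18): 000100010000000

Answer: 000100010000000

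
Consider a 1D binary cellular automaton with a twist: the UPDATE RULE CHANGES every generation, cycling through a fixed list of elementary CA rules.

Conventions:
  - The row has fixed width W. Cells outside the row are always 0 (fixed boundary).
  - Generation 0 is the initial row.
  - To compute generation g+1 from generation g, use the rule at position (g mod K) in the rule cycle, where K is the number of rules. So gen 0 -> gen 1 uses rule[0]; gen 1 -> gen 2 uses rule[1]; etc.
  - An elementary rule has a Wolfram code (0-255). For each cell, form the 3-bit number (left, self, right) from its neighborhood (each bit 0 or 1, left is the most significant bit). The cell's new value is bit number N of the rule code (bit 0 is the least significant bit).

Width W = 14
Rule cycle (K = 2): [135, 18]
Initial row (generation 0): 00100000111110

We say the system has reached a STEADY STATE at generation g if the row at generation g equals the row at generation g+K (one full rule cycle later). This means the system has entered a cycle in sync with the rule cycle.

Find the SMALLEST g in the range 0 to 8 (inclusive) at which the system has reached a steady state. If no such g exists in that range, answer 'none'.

Answer: 5

Derivation:
Gen 0: 00100000111110
Gen 1 (rule 135): 11101111011100
Gen 2 (rule 18): 00000000000010
Gen 3 (rule 135): 11111111111110
Gen 4 (rule 18): 00000000000001
Gen 5 (rule 135): 11111111111111
Gen 6 (rule 18): 00000000000000
Gen 7 (rule 135): 11111111111111
Gen 8 (rule 18): 00000000000000
Gen 9 (rule 135): 11111111111111
Gen 10 (rule 18): 00000000000000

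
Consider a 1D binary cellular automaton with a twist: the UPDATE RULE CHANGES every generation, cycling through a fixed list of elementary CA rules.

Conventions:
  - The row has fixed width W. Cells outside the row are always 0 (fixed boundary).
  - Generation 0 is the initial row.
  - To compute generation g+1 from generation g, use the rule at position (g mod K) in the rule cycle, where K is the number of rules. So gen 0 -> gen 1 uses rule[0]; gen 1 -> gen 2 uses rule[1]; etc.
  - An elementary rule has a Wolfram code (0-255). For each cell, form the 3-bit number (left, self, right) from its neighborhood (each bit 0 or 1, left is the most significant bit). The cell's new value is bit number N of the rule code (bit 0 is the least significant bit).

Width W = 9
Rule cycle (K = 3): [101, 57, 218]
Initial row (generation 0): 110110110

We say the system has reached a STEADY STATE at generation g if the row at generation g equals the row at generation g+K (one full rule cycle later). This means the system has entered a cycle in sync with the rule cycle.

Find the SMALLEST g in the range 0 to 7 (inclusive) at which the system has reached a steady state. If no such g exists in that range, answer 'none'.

Answer: 6

Derivation:
Gen 0: 110110110
Gen 1 (rule 101): 011011010
Gen 2 (rule 57): 010110101
Gen 3 (rule 218): 100110000
Gen 4 (rule 101): 100010111
Gen 5 (rule 57): 011001100
Gen 6 (rule 218): 111111110
Gen 7 (rule 101): 000000010
Gen 8 (rule 57): 111111001
Gen 9 (rule 218): 111111110
Gen 10 (rule 101): 000000010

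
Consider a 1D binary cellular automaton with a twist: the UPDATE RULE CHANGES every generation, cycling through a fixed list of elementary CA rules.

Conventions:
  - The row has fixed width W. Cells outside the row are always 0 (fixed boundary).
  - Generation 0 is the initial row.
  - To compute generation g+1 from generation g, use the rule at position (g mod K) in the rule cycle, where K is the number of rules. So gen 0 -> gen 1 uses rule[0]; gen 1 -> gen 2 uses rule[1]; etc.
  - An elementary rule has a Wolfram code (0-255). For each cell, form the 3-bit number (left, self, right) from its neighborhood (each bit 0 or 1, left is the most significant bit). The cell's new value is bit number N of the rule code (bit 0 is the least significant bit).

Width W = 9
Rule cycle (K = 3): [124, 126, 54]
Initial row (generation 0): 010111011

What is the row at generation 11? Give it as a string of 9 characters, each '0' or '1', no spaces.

Answer: 001111000

Derivation:
Gen 0: 010111011
Gen 1 (rule 124): 011101111
Gen 2 (rule 126): 110111001
Gen 3 (rule 54): 001000111
Gen 4 (rule 124): 001100101
Gen 5 (rule 126): 011111111
Gen 6 (rule 54): 100000000
Gen 7 (rule 124): 110000000
Gen 8 (rule 126): 111000000
Gen 9 (rule 54): 000100000
Gen 10 (rule 124): 000110000
Gen 11 (rule 126): 001111000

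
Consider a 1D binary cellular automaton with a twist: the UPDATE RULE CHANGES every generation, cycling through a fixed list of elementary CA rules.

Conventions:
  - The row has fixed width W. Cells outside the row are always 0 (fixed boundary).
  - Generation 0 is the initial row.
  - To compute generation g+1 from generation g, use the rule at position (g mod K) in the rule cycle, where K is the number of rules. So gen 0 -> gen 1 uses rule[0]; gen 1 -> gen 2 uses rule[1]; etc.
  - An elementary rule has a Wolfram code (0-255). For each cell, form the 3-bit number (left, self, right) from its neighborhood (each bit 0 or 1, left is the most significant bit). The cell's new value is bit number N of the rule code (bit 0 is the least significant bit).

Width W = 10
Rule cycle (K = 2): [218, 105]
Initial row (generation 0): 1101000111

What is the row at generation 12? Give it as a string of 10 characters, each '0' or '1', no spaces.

Answer: 1000000010

Derivation:
Gen 0: 1101000111
Gen 1 (rule 218): 1100101111
Gen 2 (rule 105): 1100011001
Gen 3 (rule 218): 1110111110
Gen 4 (rule 105): 1011100010
Gen 5 (rule 218): 0011110101
Gen 6 (rule 105): 1010011010
Gen 7 (rule 218): 0001111001
Gen 8 (rule 105): 1101001000
Gen 9 (rule 218): 1100110100
Gen 10 (rule 105): 1100111001
Gen 11 (rule 218): 1111111110
Gen 12 (rule 105): 1000000010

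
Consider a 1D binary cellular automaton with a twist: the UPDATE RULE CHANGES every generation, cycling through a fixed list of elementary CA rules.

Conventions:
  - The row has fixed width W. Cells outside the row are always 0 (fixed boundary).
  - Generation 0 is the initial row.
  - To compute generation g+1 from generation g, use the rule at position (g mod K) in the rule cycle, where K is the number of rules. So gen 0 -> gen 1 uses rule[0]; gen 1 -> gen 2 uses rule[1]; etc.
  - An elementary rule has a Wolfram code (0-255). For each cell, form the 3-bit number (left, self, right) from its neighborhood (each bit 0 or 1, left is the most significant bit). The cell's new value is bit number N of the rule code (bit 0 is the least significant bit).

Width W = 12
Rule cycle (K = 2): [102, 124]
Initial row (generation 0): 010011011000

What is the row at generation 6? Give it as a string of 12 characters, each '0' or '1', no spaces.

Answer: 000000001111

Derivation:
Gen 0: 010011011000
Gen 1 (rule 102): 110101101000
Gen 2 (rule 124): 111111111100
Gen 3 (rule 102): 000000000100
Gen 4 (rule 124): 000000000110
Gen 5 (rule 102): 000000001010
Gen 6 (rule 124): 000000001111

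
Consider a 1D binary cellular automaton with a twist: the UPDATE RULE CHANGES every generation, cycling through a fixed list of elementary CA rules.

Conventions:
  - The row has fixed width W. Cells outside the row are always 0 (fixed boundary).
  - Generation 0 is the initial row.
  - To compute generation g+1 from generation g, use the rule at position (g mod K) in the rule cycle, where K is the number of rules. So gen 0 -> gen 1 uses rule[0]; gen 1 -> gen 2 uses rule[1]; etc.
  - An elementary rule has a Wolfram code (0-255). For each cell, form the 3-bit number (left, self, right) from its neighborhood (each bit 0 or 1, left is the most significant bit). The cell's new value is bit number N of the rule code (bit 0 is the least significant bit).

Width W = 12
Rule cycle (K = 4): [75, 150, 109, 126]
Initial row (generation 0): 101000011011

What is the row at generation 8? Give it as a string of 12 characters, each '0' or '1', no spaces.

Answer: 111100001111

Derivation:
Gen 0: 101000011011
Gen 1 (rule 75): 000011111011
Gen 2 (rule 150): 000101110000
Gen 3 (rule 109): 110111010111
Gen 4 (rule 126): 111101111101
Gen 5 (rule 75): 100101000100
Gen 6 (rule 150): 111101101110
Gen 7 (rule 109): 100111111010
Gen 8 (rule 126): 111100001111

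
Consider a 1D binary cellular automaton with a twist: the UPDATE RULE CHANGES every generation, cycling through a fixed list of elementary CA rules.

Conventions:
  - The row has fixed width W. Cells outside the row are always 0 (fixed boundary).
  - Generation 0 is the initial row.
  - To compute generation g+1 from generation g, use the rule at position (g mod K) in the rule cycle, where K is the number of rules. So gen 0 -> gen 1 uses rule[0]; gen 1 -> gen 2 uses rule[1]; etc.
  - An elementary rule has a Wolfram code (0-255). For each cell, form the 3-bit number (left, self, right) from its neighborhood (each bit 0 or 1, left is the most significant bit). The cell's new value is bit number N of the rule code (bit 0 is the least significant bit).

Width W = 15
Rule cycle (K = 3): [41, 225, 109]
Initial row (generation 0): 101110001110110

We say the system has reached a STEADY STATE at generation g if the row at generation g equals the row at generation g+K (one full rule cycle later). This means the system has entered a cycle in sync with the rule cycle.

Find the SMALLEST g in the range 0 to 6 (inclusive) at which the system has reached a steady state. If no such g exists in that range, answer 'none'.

Gen 0: 101110001110110
Gen 1 (rule 41): 011000101001100
Gen 2 (rule 225): 001010010000101
Gen 3 (rule 109): 101110010110111
Gen 4 (rule 41): 011000001101100
Gen 5 (rule 225): 001011100110101
Gen 6 (rule 109): 101110100111111
Gen 7 (rule 41): 011001000100000
Gen 8 (rule 225): 001000010001111
Gen 9 (rule 109): 101011010101001

Answer: none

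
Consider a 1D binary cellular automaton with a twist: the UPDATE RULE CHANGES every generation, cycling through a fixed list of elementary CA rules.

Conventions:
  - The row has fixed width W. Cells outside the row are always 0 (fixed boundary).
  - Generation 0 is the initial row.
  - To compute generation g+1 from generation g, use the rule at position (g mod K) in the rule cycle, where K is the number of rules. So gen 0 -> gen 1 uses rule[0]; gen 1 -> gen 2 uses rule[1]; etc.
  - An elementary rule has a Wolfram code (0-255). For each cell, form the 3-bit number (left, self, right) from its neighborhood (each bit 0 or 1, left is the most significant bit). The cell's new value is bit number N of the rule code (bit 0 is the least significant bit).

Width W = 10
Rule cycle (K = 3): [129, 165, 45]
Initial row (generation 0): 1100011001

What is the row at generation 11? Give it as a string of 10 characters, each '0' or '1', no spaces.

Gen 0: 1100011001
Gen 1 (rule 129): 0001000000
Gen 2 (rule 165): 1101011111
Gen 3 (rule 45): 1011110000
Gen 4 (rule 129): 0001100111
Gen 5 (rule 165): 1100000010
Gen 6 (rule 45): 1001111010
Gen 7 (rule 129): 0000110000
Gen 8 (rule 165): 1110000111
Gen 9 (rule 45): 1000110100
Gen 10 (rule 129): 0010000001
Gen 11 (rule 165): 1010111101

Answer: 1010111101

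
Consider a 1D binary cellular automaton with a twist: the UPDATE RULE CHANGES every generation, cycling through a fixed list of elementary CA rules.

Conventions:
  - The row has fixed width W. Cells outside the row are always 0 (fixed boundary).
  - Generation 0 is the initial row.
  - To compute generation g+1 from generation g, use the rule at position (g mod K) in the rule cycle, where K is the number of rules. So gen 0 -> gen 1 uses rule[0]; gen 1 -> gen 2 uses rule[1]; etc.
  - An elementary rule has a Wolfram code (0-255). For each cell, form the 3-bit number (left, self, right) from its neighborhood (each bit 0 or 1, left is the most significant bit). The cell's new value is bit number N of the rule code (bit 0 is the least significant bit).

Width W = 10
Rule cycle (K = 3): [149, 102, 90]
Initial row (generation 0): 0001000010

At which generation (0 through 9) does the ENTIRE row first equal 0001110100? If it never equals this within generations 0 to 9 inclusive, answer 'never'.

Answer: 6

Derivation:
Gen 0: 0001000010
Gen 1 (rule 149): 1101111011
Gen 2 (rule 102): 0110001101
Gen 3 (rule 90): 1111011100
Gen 4 (rule 149): 0110001011
Gen 5 (rule 102): 1010011101
Gen 6 (rule 90): 0001110100
Gen 7 (rule 149): 1100100111
Gen 8 (rule 102): 0101101001
Gen 9 (rule 90): 1001100110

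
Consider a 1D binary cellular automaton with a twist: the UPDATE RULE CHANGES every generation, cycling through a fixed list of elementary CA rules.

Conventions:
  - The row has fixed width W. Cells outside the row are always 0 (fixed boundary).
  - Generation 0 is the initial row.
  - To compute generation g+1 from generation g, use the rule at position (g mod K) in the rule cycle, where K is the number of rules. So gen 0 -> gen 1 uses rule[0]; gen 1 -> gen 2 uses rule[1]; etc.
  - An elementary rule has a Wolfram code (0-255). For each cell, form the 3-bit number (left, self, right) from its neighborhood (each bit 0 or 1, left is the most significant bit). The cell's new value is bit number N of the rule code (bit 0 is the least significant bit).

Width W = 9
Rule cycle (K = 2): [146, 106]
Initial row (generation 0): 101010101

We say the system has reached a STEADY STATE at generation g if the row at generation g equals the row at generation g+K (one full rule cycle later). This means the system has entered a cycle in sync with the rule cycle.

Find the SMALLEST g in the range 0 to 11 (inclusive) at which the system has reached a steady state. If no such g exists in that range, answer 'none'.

Gen 0: 101010101
Gen 1 (rule 146): 000000000
Gen 2 (rule 106): 000000000
Gen 3 (rule 146): 000000000
Gen 4 (rule 106): 000000000
Gen 5 (rule 146): 000000000
Gen 6 (rule 106): 000000000
Gen 7 (rule 146): 000000000
Gen 8 (rule 106): 000000000
Gen 9 (rule 146): 000000000
Gen 10 (rule 106): 000000000
Gen 11 (rule 146): 000000000
Gen 12 (rule 106): 000000000
Gen 13 (rule 146): 000000000

Answer: 1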